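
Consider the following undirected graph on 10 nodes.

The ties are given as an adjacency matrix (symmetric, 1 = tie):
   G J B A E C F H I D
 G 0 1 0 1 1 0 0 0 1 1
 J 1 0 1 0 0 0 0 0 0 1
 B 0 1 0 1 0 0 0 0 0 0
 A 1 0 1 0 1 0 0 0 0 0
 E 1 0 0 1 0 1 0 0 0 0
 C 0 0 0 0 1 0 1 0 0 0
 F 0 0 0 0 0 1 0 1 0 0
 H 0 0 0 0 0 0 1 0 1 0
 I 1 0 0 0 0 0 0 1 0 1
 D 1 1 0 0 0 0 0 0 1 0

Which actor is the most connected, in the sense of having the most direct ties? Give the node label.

G

Degrees — A:3, B:2, C:2, D:3, E:3, F:2, G:5, H:2, I:3, J:3.
The maximum is 5, attained only by G.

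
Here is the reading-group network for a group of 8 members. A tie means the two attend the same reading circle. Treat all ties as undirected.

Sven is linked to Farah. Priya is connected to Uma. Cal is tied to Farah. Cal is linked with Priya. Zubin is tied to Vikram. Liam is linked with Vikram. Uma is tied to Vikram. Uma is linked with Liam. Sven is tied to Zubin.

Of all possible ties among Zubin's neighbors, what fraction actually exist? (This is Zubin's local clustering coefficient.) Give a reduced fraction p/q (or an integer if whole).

Zubin's neighbors: Sven and Vikram (k = 2).
Possible neighbor pairs: C(2,2) = 1. Edges among them: none → e = 0.
Clustering(Zubin) = 0/1.

0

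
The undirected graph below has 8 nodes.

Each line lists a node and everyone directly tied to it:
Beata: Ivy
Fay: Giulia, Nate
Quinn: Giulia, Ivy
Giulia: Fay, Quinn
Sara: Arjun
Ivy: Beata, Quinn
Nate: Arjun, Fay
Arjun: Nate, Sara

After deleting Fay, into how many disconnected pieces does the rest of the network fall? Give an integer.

Without Fay, the remaining ties split the others into: {Beata, Giulia, Ivy, Quinn}; {Arjun, Nate, Sara}.
That's 2 separate components.

2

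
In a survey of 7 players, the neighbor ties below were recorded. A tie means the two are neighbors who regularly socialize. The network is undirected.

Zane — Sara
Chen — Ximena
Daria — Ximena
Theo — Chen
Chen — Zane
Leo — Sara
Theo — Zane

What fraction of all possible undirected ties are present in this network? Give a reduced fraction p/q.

There are 7 edges and 7 nodes, so the maximum possible is C(7,2) = 21.
Density = 7/21 = 1/3.

1/3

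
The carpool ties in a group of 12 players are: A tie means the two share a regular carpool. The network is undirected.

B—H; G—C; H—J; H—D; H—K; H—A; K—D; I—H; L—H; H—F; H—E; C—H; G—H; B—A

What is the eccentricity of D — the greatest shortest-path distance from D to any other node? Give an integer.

2

Distances from D: A:2, B:2, C:2, E:2, F:2, G:2, H:1, I:2, J:2, K:1, L:2.
The largest is 2 (to E, I, J, G, B, A, F, L, and C), so the eccentricity of D is 2.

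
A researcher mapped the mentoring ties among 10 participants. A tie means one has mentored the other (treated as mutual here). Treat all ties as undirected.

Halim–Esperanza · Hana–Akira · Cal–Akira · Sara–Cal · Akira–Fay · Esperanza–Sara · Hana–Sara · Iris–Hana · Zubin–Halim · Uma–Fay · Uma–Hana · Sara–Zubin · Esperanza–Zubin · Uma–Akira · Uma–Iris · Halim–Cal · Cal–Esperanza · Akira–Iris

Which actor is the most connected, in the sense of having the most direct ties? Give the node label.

Akira

Degrees — Akira:5, Cal:4, Esperanza:4, Fay:2, Halim:3, Hana:4, Iris:3, Sara:4, Uma:4, Zubin:3.
The maximum is 5, attained only by Akira.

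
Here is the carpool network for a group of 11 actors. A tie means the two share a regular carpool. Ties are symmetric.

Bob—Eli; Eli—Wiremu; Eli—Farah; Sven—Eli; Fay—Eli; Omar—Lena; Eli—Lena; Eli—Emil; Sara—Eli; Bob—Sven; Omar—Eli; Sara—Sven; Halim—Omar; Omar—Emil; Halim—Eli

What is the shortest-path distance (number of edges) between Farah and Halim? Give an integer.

2

One shortest route is Farah – Eli – Halim, which uses 2 edges, and Farah and Halim are not directly tied, so nothing shorter exists. So d(Farah,Halim) = 2.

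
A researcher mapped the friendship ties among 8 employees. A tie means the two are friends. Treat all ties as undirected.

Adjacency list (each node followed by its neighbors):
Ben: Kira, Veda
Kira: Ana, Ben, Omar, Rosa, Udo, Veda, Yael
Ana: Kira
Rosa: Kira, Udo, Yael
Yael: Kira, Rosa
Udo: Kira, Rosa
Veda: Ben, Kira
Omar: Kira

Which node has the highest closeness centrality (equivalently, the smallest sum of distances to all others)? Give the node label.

Kira

Farness (sum of distances to all others) for each node — Ana:13, Ben:12, Kira:7, Omar:13, Rosa:11, Udo:12, Veda:12, Yael:12.
The smallest farness is 7, for Kira, so Kira has the highest closeness.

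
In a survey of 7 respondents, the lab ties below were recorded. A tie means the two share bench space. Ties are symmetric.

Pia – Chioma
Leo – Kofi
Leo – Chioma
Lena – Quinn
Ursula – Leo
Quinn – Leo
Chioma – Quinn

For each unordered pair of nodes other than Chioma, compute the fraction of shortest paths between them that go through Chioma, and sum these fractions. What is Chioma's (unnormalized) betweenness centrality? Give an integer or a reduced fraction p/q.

Pairs whose geodesics pass through Chioma — Lena–Pia: 1; Pia–Quinn: 1; Pia–Kofi: 1; Pia–Ursula: 1; Pia–Leo: 1.
All other pairs contribute 0.
Summing the contributions gives betweenness(Chioma) = 5.

5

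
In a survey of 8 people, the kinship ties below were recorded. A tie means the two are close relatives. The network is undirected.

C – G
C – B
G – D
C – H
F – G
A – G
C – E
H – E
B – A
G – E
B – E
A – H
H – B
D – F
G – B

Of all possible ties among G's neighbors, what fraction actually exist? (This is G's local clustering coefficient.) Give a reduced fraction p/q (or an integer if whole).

G's neighbors: A, B, C, D, E, and F (k = 6).
Possible neighbor pairs: C(6,2) = 15. Edges among them: A–B, B–C, B–E, C–E, D–F → e = 5.
Clustering(G) = 5/15 = 1/3.

1/3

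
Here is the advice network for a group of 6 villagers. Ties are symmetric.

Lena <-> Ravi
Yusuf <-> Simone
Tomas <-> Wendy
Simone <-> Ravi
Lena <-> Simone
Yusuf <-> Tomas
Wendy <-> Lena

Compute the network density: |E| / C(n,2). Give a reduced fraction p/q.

There are 7 edges and 6 nodes, so the maximum possible is C(6,2) = 15.
Density = 7/15.

7/15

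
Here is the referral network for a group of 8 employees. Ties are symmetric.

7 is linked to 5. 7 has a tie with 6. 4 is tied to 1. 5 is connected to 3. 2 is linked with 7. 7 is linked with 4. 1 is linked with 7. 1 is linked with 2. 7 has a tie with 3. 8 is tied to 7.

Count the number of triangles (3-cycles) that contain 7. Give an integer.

3

7's neighbors: 1, 2, 3, 4, 5, 6, and 8.
Neighbor pairs that are themselves tied: 7–1–2; 7–1–4; 7–3–5. Each forms one triangle with 7, for 3 in total.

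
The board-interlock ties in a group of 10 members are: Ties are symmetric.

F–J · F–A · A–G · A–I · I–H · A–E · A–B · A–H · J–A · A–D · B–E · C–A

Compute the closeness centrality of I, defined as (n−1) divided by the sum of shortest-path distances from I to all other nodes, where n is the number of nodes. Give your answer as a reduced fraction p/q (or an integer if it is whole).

Distances from I: A:1, B:2, C:2, D:2, E:2, F:2, G:2, H:1, J:2. Sum = 16.
n = 10, so closeness = 9/16.

9/16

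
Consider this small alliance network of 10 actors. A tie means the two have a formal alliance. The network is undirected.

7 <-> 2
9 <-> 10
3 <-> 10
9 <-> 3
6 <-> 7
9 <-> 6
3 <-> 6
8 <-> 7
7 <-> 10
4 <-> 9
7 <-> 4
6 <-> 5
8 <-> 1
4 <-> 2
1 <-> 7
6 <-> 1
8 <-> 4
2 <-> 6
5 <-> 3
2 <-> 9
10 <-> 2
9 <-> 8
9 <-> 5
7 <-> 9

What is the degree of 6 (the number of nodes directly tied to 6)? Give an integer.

6 is directly tied to 1, 2, 3, 5, 7, and 9. That is 6 neighbors, so the degree of 6 is 6.

6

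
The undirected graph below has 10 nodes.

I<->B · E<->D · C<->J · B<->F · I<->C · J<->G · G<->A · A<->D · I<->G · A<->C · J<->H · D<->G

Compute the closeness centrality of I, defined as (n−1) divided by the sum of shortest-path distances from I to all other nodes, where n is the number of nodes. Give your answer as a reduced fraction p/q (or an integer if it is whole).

9/17

Distances from I: A:2, B:1, C:1, D:2, E:3, F:2, G:1, H:3, J:2. Sum = 17.
n = 10, so closeness = 9/17.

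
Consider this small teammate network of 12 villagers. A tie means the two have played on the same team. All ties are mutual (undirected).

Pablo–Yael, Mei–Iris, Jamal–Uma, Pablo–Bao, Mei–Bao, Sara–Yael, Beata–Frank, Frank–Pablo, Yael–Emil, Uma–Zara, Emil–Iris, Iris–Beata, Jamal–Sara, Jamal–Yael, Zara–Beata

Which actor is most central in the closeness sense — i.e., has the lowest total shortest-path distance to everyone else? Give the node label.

Yael

Farness (sum of distances to all others) for each node — Bao:28, Beata:24, Emil:24, Frank:25, Iris:23, Jamal:25, Mei:29, Pablo:22, Sara:28, Uma:28, Yael:21, Zara:27.
The smallest farness is 21, for Yael, so Yael has the highest closeness.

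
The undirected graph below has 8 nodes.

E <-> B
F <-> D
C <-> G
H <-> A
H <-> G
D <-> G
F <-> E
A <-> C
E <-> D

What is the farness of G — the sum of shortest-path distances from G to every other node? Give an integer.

Distances from G: A:2, B:3, C:1, D:1, E:2, F:2, H:1.
Sum = 2 + 3 + 1 + 1 + 2 + 2 + 1 = 12.

12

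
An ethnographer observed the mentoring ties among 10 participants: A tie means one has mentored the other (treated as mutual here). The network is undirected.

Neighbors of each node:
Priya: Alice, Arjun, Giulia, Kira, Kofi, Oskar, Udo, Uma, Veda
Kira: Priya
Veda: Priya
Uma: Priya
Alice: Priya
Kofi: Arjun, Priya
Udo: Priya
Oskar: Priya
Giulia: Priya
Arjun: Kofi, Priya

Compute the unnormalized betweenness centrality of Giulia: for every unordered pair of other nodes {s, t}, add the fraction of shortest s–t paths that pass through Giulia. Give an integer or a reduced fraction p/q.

0

No shortest path between any pair of other nodes passes through Giulia.
Summing the contributions gives betweenness(Giulia) = 0.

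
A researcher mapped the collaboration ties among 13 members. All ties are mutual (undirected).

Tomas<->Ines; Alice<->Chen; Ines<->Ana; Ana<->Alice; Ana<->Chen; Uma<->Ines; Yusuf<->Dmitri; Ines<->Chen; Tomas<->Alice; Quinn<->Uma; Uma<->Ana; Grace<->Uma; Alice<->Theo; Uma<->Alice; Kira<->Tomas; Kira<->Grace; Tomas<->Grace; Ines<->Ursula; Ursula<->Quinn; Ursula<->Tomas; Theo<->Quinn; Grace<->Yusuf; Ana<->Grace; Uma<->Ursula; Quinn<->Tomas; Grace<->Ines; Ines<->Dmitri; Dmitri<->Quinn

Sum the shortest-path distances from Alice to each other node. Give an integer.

Distances from Alice: Ana:1, Chen:1, Dmitri:3, Grace:2, Ines:2, Kira:2, Quinn:2, Theo:1, Tomas:1, Uma:1, Ursula:2, Yusuf:3.
Sum = 1 + 1 + 3 + 2 + 2 + 2 + 2 + 1 + 1 + 1 + 2 + 3 = 21.

21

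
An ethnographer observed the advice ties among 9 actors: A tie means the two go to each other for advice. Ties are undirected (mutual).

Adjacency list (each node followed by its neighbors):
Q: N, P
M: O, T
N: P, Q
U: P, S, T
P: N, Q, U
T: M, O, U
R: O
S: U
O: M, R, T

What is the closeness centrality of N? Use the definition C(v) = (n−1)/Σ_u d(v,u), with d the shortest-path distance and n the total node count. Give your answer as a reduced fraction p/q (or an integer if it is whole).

Distances from N: M:4, O:4, P:1, Q:1, R:5, S:3, T:3, U:2. Sum = 23.
n = 9, so closeness = 8/23.

8/23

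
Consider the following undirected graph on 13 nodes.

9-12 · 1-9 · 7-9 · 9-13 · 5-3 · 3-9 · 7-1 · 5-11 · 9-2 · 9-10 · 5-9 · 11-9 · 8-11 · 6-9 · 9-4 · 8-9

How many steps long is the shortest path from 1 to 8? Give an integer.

2

One shortest route is 1 – 9 – 8, which uses 2 edges, and 1 and 8 are not directly tied, so nothing shorter exists. So d(1,8) = 2.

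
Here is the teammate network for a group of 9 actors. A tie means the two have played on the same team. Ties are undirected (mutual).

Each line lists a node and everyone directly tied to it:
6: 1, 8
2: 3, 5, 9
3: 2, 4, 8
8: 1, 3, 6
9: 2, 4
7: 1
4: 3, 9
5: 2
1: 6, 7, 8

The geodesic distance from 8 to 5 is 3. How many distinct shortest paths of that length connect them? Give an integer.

The shortest distance is 3, and the only length-3 path is 8–3–2–5. So there is exactly 1 shortest path.

1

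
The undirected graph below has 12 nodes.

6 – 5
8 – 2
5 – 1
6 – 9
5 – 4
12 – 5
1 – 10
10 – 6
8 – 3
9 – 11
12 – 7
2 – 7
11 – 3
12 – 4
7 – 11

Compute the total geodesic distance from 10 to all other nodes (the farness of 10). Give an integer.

33

Distances from 10: 1:1, 2:5, 3:4, 4:3, 5:2, 6:1, 7:4, 8:5, 9:2, 11:3, 12:3.
Sum = 1 + 5 + 4 + 3 + 2 + 1 + 4 + 5 + 2 + 3 + 3 = 33.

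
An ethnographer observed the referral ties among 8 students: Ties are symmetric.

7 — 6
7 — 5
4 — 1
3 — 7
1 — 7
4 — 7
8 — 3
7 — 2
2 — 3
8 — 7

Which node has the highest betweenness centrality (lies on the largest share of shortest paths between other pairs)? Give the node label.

7

Unnormalized betweenness of each node: 1:0, 2:0, 3:1/2, 4:0, 5:0, 6:0, 7:35/2, 8:0.
7 has the largest value, 35/2, making it the main broker — the node through which the most shortest paths run.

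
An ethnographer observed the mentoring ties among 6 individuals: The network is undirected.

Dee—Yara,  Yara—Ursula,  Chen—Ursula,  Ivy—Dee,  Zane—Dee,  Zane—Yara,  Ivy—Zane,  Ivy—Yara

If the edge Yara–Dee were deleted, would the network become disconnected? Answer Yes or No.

Even without that edge, Yara still reaches Dee via Yara – Ivy – Dee, so the network stays connected. Not a bridge.

No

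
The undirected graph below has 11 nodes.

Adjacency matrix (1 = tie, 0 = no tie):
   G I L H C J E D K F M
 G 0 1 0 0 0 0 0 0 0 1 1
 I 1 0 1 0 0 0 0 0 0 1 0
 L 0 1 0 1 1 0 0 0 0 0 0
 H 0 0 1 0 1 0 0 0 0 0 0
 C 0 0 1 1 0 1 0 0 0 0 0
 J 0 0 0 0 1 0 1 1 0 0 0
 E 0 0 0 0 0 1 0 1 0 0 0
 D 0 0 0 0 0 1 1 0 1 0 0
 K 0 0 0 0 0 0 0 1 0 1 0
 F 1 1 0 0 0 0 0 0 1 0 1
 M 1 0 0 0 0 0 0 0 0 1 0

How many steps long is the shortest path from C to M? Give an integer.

4

One shortest route is C – L – I – G – M, which uses 4 edges, and at distance 3 from C we only reach {F, G, K}, which does not include M. So d(C,M) = 4.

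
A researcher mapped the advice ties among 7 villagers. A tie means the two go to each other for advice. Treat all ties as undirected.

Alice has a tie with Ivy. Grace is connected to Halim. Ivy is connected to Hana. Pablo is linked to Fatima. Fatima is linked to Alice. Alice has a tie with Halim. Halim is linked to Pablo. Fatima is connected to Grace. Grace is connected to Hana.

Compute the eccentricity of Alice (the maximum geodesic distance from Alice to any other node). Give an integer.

Distances from Alice: Fatima:1, Grace:2, Halim:1, Hana:2, Ivy:1, Pablo:2.
The largest is 2 (to Hana, Pablo, and Grace), so the eccentricity of Alice is 2.

2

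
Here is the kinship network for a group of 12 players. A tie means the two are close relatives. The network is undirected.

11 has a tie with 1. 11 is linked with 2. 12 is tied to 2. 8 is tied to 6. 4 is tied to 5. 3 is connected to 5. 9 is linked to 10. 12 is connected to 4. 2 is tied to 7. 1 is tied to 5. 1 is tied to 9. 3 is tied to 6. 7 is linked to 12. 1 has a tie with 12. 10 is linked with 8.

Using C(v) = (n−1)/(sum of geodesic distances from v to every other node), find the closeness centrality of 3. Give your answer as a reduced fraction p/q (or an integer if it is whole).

Distances from 3: 1:2, 2:4, 4:2, 5:1, 6:1, 7:4, 8:2, 9:3, 10:3, 11:3, 12:3. Sum = 28.
n = 12, so closeness = 11/28.

11/28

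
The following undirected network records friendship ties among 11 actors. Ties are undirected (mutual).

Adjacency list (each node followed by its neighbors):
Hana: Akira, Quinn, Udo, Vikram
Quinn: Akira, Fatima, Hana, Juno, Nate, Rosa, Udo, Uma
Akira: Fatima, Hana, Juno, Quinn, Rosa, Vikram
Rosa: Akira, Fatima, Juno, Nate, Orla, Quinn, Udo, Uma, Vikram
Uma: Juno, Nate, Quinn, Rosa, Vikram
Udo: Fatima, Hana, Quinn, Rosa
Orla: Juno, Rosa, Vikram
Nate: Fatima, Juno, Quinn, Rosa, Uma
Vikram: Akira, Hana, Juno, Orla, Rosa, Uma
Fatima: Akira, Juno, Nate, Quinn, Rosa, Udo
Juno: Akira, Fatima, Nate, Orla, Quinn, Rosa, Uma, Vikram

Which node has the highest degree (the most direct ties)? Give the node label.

Rosa

Degrees — Akira:6, Fatima:6, Hana:4, Juno:8, Nate:5, Orla:3, Quinn:8, Rosa:9, Udo:4, Uma:5, Vikram:6.
The maximum is 9, attained only by Rosa.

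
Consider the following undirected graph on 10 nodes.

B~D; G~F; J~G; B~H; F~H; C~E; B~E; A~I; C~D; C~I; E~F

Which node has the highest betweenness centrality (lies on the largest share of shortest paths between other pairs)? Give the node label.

Unnormalized betweenness of each node: A:0, B:6, C:31/2, D:5/2, E:16, F:31/2, G:8, H:5/2, I:8, J:0.
E has the largest value, 16, making it the main broker — the node through which the most shortest paths run.

E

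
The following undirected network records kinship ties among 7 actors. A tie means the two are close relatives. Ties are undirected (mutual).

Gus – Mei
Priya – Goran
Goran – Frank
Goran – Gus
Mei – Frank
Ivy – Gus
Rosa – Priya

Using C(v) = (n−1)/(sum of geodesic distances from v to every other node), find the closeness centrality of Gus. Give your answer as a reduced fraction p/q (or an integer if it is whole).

Distances from Gus: Frank:2, Goran:1, Ivy:1, Mei:1, Priya:2, Rosa:3. Sum = 10.
n = 7, so closeness = 6/10 = 3/5.

3/5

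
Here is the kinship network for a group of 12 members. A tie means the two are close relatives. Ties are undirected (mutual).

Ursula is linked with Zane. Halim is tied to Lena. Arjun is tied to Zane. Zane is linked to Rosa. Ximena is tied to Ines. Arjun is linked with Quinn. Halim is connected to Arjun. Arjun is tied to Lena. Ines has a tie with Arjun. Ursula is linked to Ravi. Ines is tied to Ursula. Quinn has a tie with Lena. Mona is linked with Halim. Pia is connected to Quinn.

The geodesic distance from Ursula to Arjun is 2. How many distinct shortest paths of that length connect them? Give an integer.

2

The shortest distance is 2. The length-2 paths are: Ursula–Ines–Arjun; Ursula–Zane–Arjun.
That gives 2 distinct shortest paths.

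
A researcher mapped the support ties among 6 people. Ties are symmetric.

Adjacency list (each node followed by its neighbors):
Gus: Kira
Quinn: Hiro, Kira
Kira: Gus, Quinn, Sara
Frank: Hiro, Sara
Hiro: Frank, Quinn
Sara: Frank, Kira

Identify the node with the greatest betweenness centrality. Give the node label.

Unnormalized betweenness of each node: Frank:1, Gus:0, Hiro:1, Kira:5, Quinn:2, Sara:2.
Kira has the largest value, 5, making it the main broker — the node through which the most shortest paths run.

Kira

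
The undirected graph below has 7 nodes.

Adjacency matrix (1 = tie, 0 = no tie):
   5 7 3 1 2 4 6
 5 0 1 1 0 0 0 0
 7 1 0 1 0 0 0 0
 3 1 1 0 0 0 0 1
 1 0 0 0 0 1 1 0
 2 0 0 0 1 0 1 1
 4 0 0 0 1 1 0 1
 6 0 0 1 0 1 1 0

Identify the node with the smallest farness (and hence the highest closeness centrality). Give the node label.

Farness (sum of distances to all others) for each node — 1:15, 2:11, 3:10, 4:11, 5:14, 6:9, 7:14.
The smallest farness is 9, for 6, so 6 has the highest closeness.

6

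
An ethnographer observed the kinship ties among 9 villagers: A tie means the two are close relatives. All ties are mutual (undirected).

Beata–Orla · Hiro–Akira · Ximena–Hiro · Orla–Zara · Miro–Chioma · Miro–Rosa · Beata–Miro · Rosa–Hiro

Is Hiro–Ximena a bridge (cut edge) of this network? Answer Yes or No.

Yes

Without the Hiro–Ximena edge there is no alternate route between Hiro and Ximena, so the network disconnects. It is a bridge.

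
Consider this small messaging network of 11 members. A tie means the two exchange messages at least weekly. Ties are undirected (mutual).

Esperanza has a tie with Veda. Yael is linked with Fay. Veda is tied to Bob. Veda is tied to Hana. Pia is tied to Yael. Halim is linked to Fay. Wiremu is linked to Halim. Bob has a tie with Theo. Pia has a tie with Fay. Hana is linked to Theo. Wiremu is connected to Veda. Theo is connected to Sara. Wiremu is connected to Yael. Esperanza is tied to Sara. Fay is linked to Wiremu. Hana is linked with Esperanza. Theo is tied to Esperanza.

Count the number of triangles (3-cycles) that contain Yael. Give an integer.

Yael's neighbors: Fay, Pia, and Wiremu.
Neighbor pairs that are themselves tied: Yael–Fay–Pia; Yael–Fay–Wiremu. Each forms one triangle with Yael, for 2 in total.

2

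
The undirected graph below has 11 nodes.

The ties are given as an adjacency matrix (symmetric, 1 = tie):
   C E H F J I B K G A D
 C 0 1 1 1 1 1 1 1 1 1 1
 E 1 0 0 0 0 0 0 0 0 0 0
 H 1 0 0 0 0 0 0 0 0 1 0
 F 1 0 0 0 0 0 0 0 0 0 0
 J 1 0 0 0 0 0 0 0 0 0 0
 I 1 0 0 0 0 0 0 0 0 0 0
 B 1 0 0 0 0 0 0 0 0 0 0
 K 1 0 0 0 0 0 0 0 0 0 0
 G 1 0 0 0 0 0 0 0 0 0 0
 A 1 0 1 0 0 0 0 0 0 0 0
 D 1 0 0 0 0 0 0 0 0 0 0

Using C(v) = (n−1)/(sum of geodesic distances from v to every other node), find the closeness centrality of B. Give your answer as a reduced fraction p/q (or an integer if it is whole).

Distances from B: A:2, C:1, D:2, E:2, F:2, G:2, H:2, I:2, J:2, K:2. Sum = 19.
n = 11, so closeness = 10/19.

10/19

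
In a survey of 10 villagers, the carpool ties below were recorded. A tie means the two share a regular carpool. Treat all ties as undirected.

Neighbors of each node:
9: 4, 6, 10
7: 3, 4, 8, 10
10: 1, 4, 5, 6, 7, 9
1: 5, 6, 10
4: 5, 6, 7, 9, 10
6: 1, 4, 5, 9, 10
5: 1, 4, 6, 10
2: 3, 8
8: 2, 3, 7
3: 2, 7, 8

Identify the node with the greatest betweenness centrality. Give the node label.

7

Unnormalized betweenness of each node: 1:0, 2:0, 3:7/2, 4:19/3, 5:1/3, 6:7/6, 7:18, 8:7/2, 9:0, 10:67/6.
7 has the largest value, 18, making it the main broker — the node through which the most shortest paths run.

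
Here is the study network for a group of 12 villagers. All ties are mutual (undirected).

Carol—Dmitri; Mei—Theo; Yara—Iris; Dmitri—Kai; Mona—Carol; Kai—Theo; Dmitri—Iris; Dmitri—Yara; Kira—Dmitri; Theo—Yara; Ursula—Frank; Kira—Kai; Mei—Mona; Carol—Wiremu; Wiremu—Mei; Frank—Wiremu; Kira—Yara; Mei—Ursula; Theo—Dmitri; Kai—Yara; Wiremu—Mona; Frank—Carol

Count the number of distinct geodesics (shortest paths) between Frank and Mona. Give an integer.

2

The shortest distance is 2. The length-2 paths are: Frank–Wiremu–Mona; Frank–Carol–Mona.
That gives 2 distinct shortest paths.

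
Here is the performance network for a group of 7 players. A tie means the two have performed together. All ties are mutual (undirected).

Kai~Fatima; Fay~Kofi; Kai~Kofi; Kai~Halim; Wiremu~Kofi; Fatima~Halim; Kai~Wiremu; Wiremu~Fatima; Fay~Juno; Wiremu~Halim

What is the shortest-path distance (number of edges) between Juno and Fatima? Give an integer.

4

One shortest route is Juno – Fay – Kofi – Wiremu – Fatima, which uses 4 edges, and at distance 3 from Juno we only reach {Kai, Wiremu}, which does not include Fatima. So d(Juno,Fatima) = 4.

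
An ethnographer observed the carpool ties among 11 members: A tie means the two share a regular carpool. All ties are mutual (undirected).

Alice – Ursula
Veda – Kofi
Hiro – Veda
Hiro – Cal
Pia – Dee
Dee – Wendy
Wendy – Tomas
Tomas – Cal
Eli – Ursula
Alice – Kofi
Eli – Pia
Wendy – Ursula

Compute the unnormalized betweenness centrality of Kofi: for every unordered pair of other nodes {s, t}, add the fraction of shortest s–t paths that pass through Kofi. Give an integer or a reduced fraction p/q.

Pairs whose geodesics pass through Kofi — Alice–Veda: 1; Alice–Hiro: 1; Alice–Cal: 1/2; Veda–Wendy: 1/2; Veda–Dee: 1/2; Veda–Pia: 1; Veda–Eli: 1; Veda–Ursula: 1; Hiro–Eli: 1/2; Hiro–Ursula: 1/2.
All other pairs contribute 0.
Summing the contributions gives betweenness(Kofi) = 15/2.

15/2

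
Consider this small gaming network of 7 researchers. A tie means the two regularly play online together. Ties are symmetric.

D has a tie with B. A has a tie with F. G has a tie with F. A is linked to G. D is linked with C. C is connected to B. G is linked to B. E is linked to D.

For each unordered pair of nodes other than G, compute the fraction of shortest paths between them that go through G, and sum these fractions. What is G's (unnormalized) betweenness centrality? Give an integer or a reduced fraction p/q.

8

Pairs whose geodesics pass through G — F–E: 1; F–B: 1; F–C: 1; F–D: 1; A–E: 1; A–B: 1; A–C: 1; A–D: 1.
All other pairs contribute 0.
Summing the contributions gives betweenness(G) = 8.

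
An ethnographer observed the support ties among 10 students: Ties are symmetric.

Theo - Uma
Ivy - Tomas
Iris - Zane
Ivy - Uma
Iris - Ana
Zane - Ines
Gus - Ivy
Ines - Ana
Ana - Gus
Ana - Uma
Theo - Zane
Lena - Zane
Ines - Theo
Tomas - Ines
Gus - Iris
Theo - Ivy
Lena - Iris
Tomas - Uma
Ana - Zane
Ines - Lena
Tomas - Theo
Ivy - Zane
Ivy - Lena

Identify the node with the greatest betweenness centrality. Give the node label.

Ivy

Unnormalized betweenness of each node: Ana:49/12, Gus:19/24, Ines:65/24, Iris:7/6, Ivy:149/24, Lena:7/6, Theo:11/8, Tomas:7/12, Uma:31/24, Zane:29/8.
Ivy has the largest value, 149/24, making it the main broker — the node through which the most shortest paths run.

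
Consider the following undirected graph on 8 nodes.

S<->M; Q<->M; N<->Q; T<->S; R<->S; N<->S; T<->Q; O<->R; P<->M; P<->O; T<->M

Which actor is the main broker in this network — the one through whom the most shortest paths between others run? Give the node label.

Unnormalized betweenness of each node: M:37/6, N:2/3, O:1, P:5/2, Q:3/2, R:5/2, S:7, T:2/3.
S has the largest value, 7, making it the main broker — the node through which the most shortest paths run.

S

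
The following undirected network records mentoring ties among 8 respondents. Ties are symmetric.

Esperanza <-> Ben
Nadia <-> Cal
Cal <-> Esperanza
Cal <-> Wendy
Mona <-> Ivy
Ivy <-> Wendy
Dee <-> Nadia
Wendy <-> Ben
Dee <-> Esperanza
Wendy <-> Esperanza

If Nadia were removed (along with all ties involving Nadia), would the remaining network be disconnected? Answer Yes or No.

Even without Nadia, every remaining node can still reach every other (the residual graph is connected), so Nadia is not a cut vertex.

No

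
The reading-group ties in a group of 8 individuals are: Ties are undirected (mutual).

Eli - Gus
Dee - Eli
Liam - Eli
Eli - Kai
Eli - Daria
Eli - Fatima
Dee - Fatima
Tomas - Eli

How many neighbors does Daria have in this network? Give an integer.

1

Daria is directly tied to Eli. That is 1 neighbor, so the degree of Daria is 1.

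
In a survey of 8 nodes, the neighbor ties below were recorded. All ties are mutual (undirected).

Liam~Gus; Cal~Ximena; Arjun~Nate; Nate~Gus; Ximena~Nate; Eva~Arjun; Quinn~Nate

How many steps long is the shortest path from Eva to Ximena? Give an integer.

One shortest route is Eva – Arjun – Nate – Ximena, which uses 3 edges, and at distance 2 from Eva we only reach {Nate}, which does not include Ximena. So d(Eva,Ximena) = 3.

3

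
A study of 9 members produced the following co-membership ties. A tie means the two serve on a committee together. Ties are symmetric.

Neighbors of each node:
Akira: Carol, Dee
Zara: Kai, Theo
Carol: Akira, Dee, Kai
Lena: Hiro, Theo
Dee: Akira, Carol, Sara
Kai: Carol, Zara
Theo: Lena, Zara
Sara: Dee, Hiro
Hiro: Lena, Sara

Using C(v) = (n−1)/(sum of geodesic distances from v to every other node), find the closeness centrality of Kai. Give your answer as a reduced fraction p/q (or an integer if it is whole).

4/9

Distances from Kai: Akira:2, Carol:1, Dee:2, Hiro:4, Lena:3, Sara:3, Theo:2, Zara:1. Sum = 18.
n = 9, so closeness = 8/18 = 4/9.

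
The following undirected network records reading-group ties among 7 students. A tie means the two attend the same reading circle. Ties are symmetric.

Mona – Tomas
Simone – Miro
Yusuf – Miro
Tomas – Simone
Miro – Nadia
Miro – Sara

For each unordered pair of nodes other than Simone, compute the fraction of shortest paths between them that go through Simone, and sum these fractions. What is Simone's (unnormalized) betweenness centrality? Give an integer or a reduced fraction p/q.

8

Pairs whose geodesics pass through Simone — Miro–Tomas: 1; Miro–Mona: 1; Nadia–Tomas: 1; Nadia–Mona: 1; Sara–Tomas: 1; Sara–Mona: 1; Tomas–Yusuf: 1; Yusuf–Mona: 1.
All other pairs contribute 0.
Summing the contributions gives betweenness(Simone) = 8.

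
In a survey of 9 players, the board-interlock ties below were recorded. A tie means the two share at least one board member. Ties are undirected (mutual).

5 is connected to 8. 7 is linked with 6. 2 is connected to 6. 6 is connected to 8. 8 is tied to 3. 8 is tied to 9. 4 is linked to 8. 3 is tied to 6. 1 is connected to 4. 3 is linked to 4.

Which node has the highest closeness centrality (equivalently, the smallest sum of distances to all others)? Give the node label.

Farness (sum of distances to all others) for each node — 1:22, 2:20, 3:13, 4:15, 5:18, 6:13, 7:20, 8:11, 9:18.
The smallest farness is 11, for 8, so 8 has the highest closeness.

8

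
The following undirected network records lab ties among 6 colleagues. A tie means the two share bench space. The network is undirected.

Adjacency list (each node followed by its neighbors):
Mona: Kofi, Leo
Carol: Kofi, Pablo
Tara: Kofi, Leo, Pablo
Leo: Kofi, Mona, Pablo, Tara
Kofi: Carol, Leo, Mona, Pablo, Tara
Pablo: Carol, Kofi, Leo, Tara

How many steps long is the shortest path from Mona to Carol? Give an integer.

One shortest route is Mona – Kofi – Carol, which uses 2 edges, and Mona and Carol are not directly tied, so nothing shorter exists. So d(Mona,Carol) = 2.

2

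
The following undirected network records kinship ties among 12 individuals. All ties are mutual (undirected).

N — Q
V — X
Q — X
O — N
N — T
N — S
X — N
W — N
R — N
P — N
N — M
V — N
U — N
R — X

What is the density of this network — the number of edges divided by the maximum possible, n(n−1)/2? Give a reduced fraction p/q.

There are 14 edges and 12 nodes, so the maximum possible is C(12,2) = 66.
Density = 14/66 = 7/33.

7/33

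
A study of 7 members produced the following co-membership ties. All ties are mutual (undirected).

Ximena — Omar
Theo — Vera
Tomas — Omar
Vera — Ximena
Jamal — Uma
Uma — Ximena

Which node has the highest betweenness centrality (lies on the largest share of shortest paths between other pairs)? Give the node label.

Ximena

Unnormalized betweenness of each node: Jamal:0, Omar:5, Theo:0, Tomas:0, Uma:5, Vera:5, Ximena:12.
Ximena has the largest value, 12, making it the main broker — the node through which the most shortest paths run.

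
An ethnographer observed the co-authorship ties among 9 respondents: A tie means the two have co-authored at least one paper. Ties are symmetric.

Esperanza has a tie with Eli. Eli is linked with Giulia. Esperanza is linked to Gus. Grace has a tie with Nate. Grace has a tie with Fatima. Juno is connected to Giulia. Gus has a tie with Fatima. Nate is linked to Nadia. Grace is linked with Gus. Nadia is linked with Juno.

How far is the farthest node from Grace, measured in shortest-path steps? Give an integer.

Distances from Grace: Eli:3, Esperanza:2, Fatima:1, Giulia:4, Gus:1, Juno:3, Nadia:2, Nate:1.
The largest is 4 (to Giulia), so the eccentricity of Grace is 4.

4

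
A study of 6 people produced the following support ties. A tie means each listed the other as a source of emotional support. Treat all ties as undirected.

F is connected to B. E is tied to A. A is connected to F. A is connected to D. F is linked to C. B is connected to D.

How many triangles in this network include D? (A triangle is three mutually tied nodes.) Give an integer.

D's neighbors are A and B, but none of them are tied to each other, so no triangle contains D.

0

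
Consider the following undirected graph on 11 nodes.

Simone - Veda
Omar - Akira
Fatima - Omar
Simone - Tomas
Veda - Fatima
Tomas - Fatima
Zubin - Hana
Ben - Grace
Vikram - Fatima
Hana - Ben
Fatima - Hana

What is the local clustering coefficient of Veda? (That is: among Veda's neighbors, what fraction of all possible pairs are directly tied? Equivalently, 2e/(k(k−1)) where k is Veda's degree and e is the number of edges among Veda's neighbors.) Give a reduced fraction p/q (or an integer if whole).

Veda's neighbors: Fatima and Simone (k = 2).
Possible neighbor pairs: C(2,2) = 1. Edges among them: none → e = 0.
Clustering(Veda) = 0/1.

0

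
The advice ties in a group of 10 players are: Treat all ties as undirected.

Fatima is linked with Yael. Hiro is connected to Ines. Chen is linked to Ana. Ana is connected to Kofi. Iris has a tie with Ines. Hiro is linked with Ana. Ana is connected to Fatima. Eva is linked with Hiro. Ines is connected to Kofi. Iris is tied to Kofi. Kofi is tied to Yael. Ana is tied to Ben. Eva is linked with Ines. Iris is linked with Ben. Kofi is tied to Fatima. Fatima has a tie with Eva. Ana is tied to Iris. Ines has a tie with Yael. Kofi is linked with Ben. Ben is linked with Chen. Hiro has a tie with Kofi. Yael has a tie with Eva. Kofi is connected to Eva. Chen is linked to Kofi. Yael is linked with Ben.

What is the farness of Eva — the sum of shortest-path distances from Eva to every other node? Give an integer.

13

Distances from Eva: Ana:2, Ben:2, Chen:2, Fatima:1, Hiro:1, Ines:1, Iris:2, Kofi:1, Yael:1.
Sum = 2 + 2 + 2 + 1 + 1 + 1 + 2 + 1 + 1 = 13.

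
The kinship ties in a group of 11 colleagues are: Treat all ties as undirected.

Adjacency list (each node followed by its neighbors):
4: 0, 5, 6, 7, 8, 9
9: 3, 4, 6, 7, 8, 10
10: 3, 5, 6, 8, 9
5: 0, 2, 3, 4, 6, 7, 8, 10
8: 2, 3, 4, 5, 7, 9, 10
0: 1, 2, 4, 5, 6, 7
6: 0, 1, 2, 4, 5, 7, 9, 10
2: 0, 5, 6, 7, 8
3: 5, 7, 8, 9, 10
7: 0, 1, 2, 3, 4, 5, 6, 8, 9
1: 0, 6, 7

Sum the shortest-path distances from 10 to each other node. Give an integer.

15

Distances from 10: 0:2, 1:2, 2:2, 3:1, 4:2, 5:1, 6:1, 7:2, 8:1, 9:1.
Sum = 2 + 2 + 2 + 1 + 2 + 1 + 1 + 2 + 1 + 1 = 15.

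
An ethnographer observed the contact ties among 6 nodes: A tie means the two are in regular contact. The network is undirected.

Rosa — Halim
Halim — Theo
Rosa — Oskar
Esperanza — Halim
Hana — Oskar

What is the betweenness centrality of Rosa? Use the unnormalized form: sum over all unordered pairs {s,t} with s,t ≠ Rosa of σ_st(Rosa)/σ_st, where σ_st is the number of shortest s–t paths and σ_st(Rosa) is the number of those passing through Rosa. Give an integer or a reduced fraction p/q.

Pairs whose geodesics pass through Rosa — Esperanza–Oskar: 1; Esperanza–Hana: 1; Oskar–Theo: 1; Oskar–Halim: 1; Theo–Hana: 1; Halim–Hana: 1.
All other pairs contribute 0.
Summing the contributions gives betweenness(Rosa) = 6.

6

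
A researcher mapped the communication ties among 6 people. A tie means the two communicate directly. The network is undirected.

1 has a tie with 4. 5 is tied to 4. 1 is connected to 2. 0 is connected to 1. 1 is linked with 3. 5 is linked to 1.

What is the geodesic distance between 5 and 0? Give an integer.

2

One shortest route is 5 – 1 – 0, which uses 2 edges, and 5 and 0 are not directly tied, so nothing shorter exists. So d(5,0) = 2.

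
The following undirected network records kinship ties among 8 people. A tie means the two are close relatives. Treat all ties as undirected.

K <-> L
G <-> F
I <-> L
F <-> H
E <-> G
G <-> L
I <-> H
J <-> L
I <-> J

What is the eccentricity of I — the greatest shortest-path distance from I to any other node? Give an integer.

3

Distances from I: E:3, F:2, G:2, H:1, J:1, K:2, L:1.
The largest is 3 (to E), so the eccentricity of I is 3.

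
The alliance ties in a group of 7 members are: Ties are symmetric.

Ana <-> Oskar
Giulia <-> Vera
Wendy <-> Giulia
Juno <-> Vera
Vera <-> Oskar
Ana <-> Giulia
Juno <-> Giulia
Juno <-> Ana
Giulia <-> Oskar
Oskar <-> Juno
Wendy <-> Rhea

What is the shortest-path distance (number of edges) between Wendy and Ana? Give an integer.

One shortest route is Wendy – Giulia – Ana, which uses 2 edges, and Wendy and Ana are not directly tied, so nothing shorter exists. So d(Wendy,Ana) = 2.

2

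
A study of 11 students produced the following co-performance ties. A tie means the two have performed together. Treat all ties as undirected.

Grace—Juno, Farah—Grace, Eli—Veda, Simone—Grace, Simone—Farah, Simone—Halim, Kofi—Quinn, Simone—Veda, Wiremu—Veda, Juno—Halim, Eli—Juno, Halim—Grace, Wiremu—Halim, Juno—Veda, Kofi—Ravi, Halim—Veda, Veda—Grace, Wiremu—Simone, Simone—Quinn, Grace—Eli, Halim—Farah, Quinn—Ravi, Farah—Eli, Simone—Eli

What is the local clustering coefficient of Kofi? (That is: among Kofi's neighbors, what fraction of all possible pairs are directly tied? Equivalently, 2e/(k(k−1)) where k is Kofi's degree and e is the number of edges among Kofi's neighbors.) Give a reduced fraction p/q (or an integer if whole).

Kofi's neighbors: Quinn and Ravi (k = 2).
Possible neighbor pairs: C(2,2) = 1. Edges among them: Quinn–Ravi → e = 1.
Clustering(Kofi) = 1/1.

1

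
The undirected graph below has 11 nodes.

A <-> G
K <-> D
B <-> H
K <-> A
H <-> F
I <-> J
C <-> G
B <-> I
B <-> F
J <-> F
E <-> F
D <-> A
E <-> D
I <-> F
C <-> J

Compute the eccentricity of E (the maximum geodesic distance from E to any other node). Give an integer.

Distances from E: A:2, B:2, C:3, D:1, F:1, G:3, H:2, I:2, J:2, K:2.
The largest is 3 (to C and G), so the eccentricity of E is 3.

3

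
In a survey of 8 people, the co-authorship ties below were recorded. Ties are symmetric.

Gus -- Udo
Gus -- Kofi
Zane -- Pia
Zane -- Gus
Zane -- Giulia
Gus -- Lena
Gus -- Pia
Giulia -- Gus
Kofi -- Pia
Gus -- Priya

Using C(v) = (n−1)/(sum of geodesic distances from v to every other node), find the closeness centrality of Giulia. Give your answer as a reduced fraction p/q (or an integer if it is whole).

7/12

Distances from Giulia: Gus:1, Kofi:2, Lena:2, Pia:2, Priya:2, Udo:2, Zane:1. Sum = 12.
n = 8, so closeness = 7/12.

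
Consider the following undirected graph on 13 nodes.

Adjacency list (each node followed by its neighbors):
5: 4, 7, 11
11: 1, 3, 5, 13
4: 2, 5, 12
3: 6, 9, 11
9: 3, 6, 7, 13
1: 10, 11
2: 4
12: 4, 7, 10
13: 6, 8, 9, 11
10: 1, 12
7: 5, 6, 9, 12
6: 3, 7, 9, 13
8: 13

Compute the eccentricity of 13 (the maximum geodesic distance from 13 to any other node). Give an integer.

Distances from 13: 1:2, 2:4, 3:2, 4:3, 5:2, 6:1, 7:2, 8:1, 9:1, 10:3, 11:1, 12:3.
The largest is 4 (to 2), so the eccentricity of 13 is 4.

4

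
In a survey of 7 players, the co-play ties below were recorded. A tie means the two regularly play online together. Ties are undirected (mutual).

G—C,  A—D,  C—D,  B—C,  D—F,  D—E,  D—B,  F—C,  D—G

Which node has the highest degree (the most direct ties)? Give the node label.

D

Degrees — A:1, B:2, C:4, D:6, E:1, F:2, G:2.
The maximum is 6, attained only by D.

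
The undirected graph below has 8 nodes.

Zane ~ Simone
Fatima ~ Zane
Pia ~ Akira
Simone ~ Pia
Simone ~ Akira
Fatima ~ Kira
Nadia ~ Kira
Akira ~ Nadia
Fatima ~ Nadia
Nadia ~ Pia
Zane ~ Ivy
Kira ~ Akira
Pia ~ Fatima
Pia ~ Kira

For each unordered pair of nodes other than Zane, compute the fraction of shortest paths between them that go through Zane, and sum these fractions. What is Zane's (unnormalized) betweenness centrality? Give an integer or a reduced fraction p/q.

13/2

Pairs whose geodesics pass through Zane — Pia–Ivy: 2/2; Nadia–Ivy: 1; Akira–Ivy: 1; Simone–Fatima: 1/2; Simone–Ivy: 1; Fatima–Ivy: 1; Kira–Ivy: 1.
All other pairs contribute 0.
Summing the contributions gives betweenness(Zane) = 13/2.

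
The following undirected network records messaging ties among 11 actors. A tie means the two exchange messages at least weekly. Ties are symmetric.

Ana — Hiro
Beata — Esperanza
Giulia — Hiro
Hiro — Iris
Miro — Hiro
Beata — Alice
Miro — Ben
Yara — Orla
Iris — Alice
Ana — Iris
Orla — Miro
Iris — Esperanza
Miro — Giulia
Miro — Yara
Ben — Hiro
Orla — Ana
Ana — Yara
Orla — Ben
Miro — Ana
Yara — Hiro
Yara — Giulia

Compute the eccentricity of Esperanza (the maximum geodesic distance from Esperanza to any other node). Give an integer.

3

Distances from Esperanza: Alice:2, Ana:2, Beata:1, Ben:3, Giulia:3, Hiro:2, Iris:1, Miro:3, Orla:3, Yara:3.
The largest is 3 (to Orla, Yara, Miro, Giulia, and Ben), so the eccentricity of Esperanza is 3.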